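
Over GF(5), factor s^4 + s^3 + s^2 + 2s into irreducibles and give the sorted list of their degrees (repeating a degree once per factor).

1, 1, 2

Write h(s) = s^4 + s^3 + s^2 + 2s.
Roots in GF(5): h(0) = 0 → root; h(1) = 0 → root; h(2) = 2; h(3) = 3; h(4) = 4.
Linear factors from roots: (s), (s - 1).
Complete factorization: h(s) = (s)·(s - 1)·(s^2 + 2s - 2).
Factor degrees with multiplicity: 1 + 1 + 2 = 4.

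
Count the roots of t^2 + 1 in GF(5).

Write h(t) = t^2 + 1.
Evaluate at each of the 5 elements of GF(5):
h(0) = 1; h(1) = 2; h(2) = 0 → root; h(3) = 0 → root; h(4) = 2.
Roots: {2, 3}.

2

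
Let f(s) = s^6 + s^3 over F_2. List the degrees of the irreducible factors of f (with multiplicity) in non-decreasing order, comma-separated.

1, 1, 1, 1, 2

Roots in F_2: f(0) = 0 → root; f(1) = 0 → root.
Linear factors from roots: (s), (s + 1).
Complete factorization: f(s) = (s + 1)·(s)^3·(s^2 + s + 1).
Factor degrees with multiplicity: 1 + 1 + 1 + 1 + 2 = 6.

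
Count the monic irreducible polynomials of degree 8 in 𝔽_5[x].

By the necklace-counting formula, N_5(8) = (1/8) Σ_{d|8} μ(8/d)·5^d.
Divisors of 8: 1, 2, 4, 8; μ(8/d) for each: 0, 0, -1, 1.
Σ = − 5^4 + 5^8 = 390000.
N = 390000/8 = 48750.

48750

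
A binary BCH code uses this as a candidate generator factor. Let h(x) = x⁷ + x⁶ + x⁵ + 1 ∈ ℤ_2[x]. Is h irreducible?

Check for roots in ℤ_2: h(0) = 1; h(1) = 0 → root.
h(1) = 0, so (x − 1) divides h(x); h is reducible.

No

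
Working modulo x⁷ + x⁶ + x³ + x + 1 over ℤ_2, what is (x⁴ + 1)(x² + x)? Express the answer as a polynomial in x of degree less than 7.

x^6 + x^5 + x^2 + x

Multiply in ℤ_2[x]: (x⁴ + 1)·(x² + x) = x⁶ + x⁵ + x² + x.
Reduced: x⁶ + x⁵ + x² + x.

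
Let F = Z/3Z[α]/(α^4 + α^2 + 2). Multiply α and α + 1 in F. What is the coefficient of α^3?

0

Multiply in Z/3Z[α]: (α)·(α + 1) = α^2 + α.
Reduced: α^2 + α.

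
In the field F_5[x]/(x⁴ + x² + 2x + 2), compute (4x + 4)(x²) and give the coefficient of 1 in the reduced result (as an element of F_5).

Multiply in F_5[x]: (4x + 4)·(x²) = 4x³ + 4x².
Reduced: 4x³ + 4x².

0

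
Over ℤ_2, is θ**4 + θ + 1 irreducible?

Write h(θ) = θ**4 + θ + 1.
Check for roots in ℤ_2: h(0) = 1; h(1) = 1.
No roots, so no linear factors.
Monic irreducibles of degree 2 over GF(2): θ**2 + θ + 1.
None of them divide h (all give nonzero remainder).
No irreducible factor of degree ≤ 2 exists, so h is irreducible over GF(2).

Yes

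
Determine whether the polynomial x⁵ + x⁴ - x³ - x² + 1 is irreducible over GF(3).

Yes

Write f(x) = x⁵ + x⁴ - x³ - x² + 1.
Check for roots in GF(3): f(0) = 1; f(1) = 1; f(2) = 1.
No roots, so no linear factors.
Monic irreducibles of degree 2 over GF(3): x² + 1, x² + x - 1, x² - x - 1.
None of them divide f (all give nonzero remainder).
No irreducible factor of degree ≤ 2 exists, so f is irreducible over GF(3).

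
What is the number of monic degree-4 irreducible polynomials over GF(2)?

By the necklace-counting formula, N_2(4) = (1/4) Σ_{d|4} μ(4/d)·2^d.
Divisors of 4: 1, 2, 4; μ(4/d) for each: 0, -1, 1.
Σ = − 2^2 + 2^4 = 12.
N = 12/4 = 3.

3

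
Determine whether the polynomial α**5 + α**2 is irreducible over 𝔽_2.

Write f(α) = α**5 + α**2.
Check for roots in 𝔽_2: f(0) = 0 → root; f(1) = 0 → root.
f(0) = 0, so (α) divides f(α); f is reducible.

No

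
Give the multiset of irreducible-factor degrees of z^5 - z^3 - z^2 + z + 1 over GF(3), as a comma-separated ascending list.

5

Write g(z) = z^5 - z^3 - z^2 + z + 1.
Roots in GF(3): g(0) = 1; g(1) = 1; g(2) = 2.
Complete factorization: g(z) = (z^5 - z^3 - z^2 + z + 1).
Factor degrees with multiplicity: 5 = 5.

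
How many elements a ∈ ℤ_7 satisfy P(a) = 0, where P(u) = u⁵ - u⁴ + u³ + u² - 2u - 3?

Evaluate at each of the 7 elements of ℤ_7:
P(0) = 4; P(1) = 4; P(2) = 0 → root; P(3) = 0 → root; P(4) = 4; P(5) = 5; P(6) = 4.
Roots: {2, 3}.

2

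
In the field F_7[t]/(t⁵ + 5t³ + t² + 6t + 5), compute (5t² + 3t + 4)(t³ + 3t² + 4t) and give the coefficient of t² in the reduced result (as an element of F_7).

Multiply in F_7[t]: (5t² + 3t + 4)·(t³ + 3t² + 4t) = 5t⁵ + 4t⁴ + 5t³ + 3t² + 2t.
Reduce using t⁵ ≡ 2t³ + 6t² + t + 2 (mod t⁵ + 5t³ + t² + 6t + 5).
Reduced: 4t⁴ + t³ + 5t² + 3.

5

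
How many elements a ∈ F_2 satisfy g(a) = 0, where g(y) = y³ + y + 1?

Evaluate at each of the 2 elements of F_2:
g(0) = 1; g(1) = 1.
No element is a root.

0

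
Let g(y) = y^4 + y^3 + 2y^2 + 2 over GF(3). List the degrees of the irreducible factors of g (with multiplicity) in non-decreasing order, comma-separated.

1, 3

Roots in GF(3): g(0) = 2; g(1) = 0 → root; g(2) = 1.
Linear factors from roots: (y + 2).
Complete factorization: g(y) = (y + 2)·(y^3 + 2y^2 + y + 1).
Factor degrees with multiplicity: 1 + 3 = 4.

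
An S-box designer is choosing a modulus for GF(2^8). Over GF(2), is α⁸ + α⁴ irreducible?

No

Write P(α) = α⁸ + α⁴.
Check for roots in GF(2): P(0) = 0 → root; P(1) = 0 → root.
P(0) = 0, so (α) divides P(α); P is reducible.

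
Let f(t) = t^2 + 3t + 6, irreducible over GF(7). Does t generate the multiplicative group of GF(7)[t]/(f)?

No

|GF(7^2)^×| = 7^2 − 1 = 48. Prime factorization: 48 = 2^4·3.
f is primitive ⇔ t has order 48 in GF(7)[t]/(f), i.e. t^(48/q) ≠ 1 for each prime q | 48.
t^(24) mod f = 6.
t^(16) mod f = 1
Since t^(16) = 1, the order of t divides 16 < 48; not primitive.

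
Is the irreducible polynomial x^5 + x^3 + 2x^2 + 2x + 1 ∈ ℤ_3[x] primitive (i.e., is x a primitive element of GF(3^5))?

Yes

Write f(x) = x^5 + x^3 + 2x^2 + 2x + 1.
|GF(3^5)^×| = 3^5 − 1 = 242. Prime factorization: 242 = 2·11^2.
f is primitive ⇔ x has order 242 in GF(3)[x]/(f), i.e. x^(242/q) ≠ 1 for each prime q | 242.
x^(121) mod f = 2.
x^(22) mod f = x + 1.
None equal 1, so x has full order 242; f is primitive.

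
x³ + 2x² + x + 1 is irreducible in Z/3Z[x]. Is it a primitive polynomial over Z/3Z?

Yes

Write f(x) = x³ + 2x² + x + 1.
|GF(3^3)^×| = 3^3 − 1 = 26. Prime factorization: 26 = 2·13.
f is primitive ⇔ x has order 26 in GF(3)[x]/(f), i.e. x^(26/q) ≠ 1 for each prime q | 26.
x^(13) mod f = 2.
x^(2) mod f = x².
None equal 1, so x has full order 26; f is primitive.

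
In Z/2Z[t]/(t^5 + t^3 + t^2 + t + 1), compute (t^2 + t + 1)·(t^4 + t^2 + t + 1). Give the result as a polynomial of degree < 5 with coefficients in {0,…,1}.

t^4 + t^2

Multiply in Z/2Z[t]: (t^2 + t + 1)·(t^4 + t^2 + t + 1) = t^6 + t^5 + t^2 + 1.
Reduce using t^5 ≡ t^3 + t^2 + t + 1 (mod t^5 + t^3 + t^2 + t + 1).
Reduced: t^4 + t^2.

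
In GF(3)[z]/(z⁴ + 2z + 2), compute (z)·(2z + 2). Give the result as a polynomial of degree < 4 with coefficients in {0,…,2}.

Multiply in GF(3)[z]: (z)·(2z + 2) = 2z² + 2z.
Reduced: 2z² + 2z.

2z^2 + 2z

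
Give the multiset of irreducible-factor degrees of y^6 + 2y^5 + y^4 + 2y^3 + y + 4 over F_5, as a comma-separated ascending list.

Write f(y) = y^6 + 2y^5 + y^4 + 2y^3 + y + 4.
Roots in F_5: f(0) = 4; f(1) = 1; f(2) = 1; f(3) = 2; f(4) = 1.
Complete factorization: f(y) = (y^2 + 2)·(y^2 + y + 1)·(y^2 + y + 2).
Factor degrees with multiplicity: 2 + 2 + 2 = 6.

2, 2, 2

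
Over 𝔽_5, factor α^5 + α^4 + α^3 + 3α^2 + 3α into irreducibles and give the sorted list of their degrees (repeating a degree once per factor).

Write g(α) = α^5 + α^4 + α^3 + 3α^2 + 3α.
Roots in 𝔽_5: g(0) = 0 → root; g(1) = 4; g(2) = 4; g(3) = 2; g(4) = 4.
Linear factors from roots: (α).
Complete factorization: g(α) = (α)·(α^4 + α^3 + α^2 + 3α + 3).
Factor degrees with multiplicity: 1 + 4 = 5.

1, 4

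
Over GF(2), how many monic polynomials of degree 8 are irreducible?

30

Gauss's count: N_{2}(8) = (1/8) Σ_{d|8} μ(8/d)·2^d.
Divisors of 8: 1, 2, 4, 8; μ(8/d) for each: 0, 0, -1, 1.
Σ = − 2^4 + 2^8 = 240.
N = 240/8 = 30.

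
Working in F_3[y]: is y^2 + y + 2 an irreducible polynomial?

Yes

Write f(y) = y^2 + y + 2.
Check for roots in F_3: f(0) = 2; f(1) = 1; f(2) = 2.
No roots. A degree-2 polynomial over a field with no linear factor is irreducible.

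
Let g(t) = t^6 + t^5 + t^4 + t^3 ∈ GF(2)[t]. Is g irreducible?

Check for roots in GF(2): g(0) = 0 → root; g(1) = 0 → root.
g(0) = 0, so (t) divides g(t); g is reducible.

No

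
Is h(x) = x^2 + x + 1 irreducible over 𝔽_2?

Yes

Check for roots in 𝔽_2: h(0) = 1; h(1) = 1.
No roots. A degree-2 polynomial over a field with no linear factor is irreducible.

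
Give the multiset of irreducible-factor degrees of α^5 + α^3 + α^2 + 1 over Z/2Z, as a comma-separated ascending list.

Write h(α) = α^5 + α^3 + α^2 + 1.
Roots in Z/2Z: h(0) = 1; h(1) = 0 → root.
Linear factors from roots: (α + 1).
Complete factorization: h(α) = (α + 1)^3·(α^2 + α + 1).
Factor degrees with multiplicity: 1 + 1 + 1 + 2 = 5.

1, 1, 1, 2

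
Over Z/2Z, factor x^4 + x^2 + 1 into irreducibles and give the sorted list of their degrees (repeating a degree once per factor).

2, 2

Write f(x) = x^4 + x^2 + 1.
Roots in Z/2Z: f(0) = 1; f(1) = 1.
Complete factorization: f(x) = (x^2 + x + 1)^2.
Factor degrees with multiplicity: 2 + 2 = 4.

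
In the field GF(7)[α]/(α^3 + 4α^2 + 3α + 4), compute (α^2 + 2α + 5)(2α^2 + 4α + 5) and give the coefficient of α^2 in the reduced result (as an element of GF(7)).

Multiply in GF(7)[α]: (α^2 + 2α + 5)·(2α^2 + 4α + 5) = 2α^4 + α^3 + 2α^2 + 2α + 4.
Reduce using α^3 ≡ 3α^2 + 4α + 3 (mod α^3 + 4α^2 + 3α + 4).
Reduced: 3α^2 + α + 4.

3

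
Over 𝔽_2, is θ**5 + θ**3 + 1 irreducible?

Write h(θ) = θ**5 + θ**3 + 1.
Check for roots in 𝔽_2: h(0) = 1; h(1) = 1.
No roots, so no linear factors.
Monic irreducibles of degree 2 over GF(2): θ**2 + θ + 1.
None of them divide h (all give nonzero remainder).
No irreducible factor of degree ≤ 2 exists, so h is irreducible over GF(2).

Yes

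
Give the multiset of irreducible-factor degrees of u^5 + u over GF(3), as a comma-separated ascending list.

1, 2, 2

Write g(u) = u^5 + u.
Roots in GF(3): g(0) = 0 → root; g(1) = 2; g(2) = 1.
Linear factors from roots: (u).
Complete factorization: g(u) = (u)·(u^2 + u - 1)·(u^2 - u - 1).
Factor degrees with multiplicity: 1 + 2 + 2 = 5.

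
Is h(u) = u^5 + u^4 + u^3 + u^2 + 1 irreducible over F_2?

Yes

Check for roots in F_2: h(0) = 1; h(1) = 1.
No roots, so no linear factors.
Monic irreducibles of degree 2 over GF(2): u^2 + u + 1.
None of them divide h (all give nonzero remainder).
No irreducible factor of degree ≤ 2 exists, so h is irreducible over GF(2).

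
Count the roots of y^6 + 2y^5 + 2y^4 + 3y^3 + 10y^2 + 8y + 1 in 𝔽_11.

Write g(y) = y^6 + 2y^5 + 2y^4 + 3y^3 + 10y^2 + 8y + 1.
Evaluate at each of the 11 elements of 𝔽_11:
g(0) = 1; g(1) = 5; g(2) = 10; g(3) = 0 → root; g(4) = 1; g(5) = 9; g(6) = 0 → root; g(7) = 0 → root; g(8) = 6; g(9) = 0 → root; g(10) = 1.
Roots: {3, 6, 7, 9}.

4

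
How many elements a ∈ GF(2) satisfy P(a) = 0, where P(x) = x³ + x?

2

Evaluate at each of the 2 elements of GF(2):
P(0) = 0 → root; P(1) = 0 → root.
Roots: {0, 1}.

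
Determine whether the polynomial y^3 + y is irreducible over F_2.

No

Write h(y) = y^3 + y.
Check for roots in F_2: h(0) = 0 → root; h(1) = 0 → root.
h(0) = 0, so (y) divides h(y); h is reducible.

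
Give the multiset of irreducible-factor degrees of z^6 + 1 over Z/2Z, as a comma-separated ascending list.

Write f(z) = z^6 + 1.
Roots in Z/2Z: f(0) = 1; f(1) = 0 → root.
Linear factors from roots: (z + 1).
Complete factorization: f(z) = (z + 1)^2·(z^2 + z + 1)^2.
Factor degrees with multiplicity: 1 + 1 + 2 + 2 = 6.

1, 1, 2, 2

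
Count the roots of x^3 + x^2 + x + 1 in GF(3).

Write g(x) = x^3 + x^2 + x + 1.
Evaluate at each of the 3 elements of GF(3):
g(0) = 1; g(1) = 1; g(2) = 0 → root.
Roots: {2}.

1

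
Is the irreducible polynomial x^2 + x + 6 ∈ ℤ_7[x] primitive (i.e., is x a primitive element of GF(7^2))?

Write f(x) = x^2 + x + 6.
|GF(7^2)^×| = 7^2 − 1 = 48. Prime factorization: 48 = 2^4·3.
f is primitive ⇔ x has order 48 in GF(7)[x]/(f), i.e. x^(48/q) ≠ 1 for each prime q | 48.
x^(24) mod f = 6.
x^(16) mod f = 1
Since x^(16) = 1, the order of x divides 16 < 48; not primitive.

No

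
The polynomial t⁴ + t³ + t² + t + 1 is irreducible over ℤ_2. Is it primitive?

No

Write f(t) = t⁴ + t³ + t² + t + 1.
|GF(2^4)^×| = 2^4 − 1 = 15. Prime factorization: 15 = 3·5.
f is primitive ⇔ t has order 15 in GF(2)[t]/(f), i.e. t^(15/q) ≠ 1 for each prime q | 15.
t^(5) mod f = 1
t^(3) mod f = t³.
Since t^(5) = 1, the order of t divides 5 < 15; not primitive.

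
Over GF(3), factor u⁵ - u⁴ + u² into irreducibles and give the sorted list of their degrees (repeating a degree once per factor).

Write f(u) = u⁵ - u⁴ + u².
Roots in GF(3): f(0) = 0 → root; f(1) = 1; f(2) = 2.
Linear factors from roots: (u).
Complete factorization: f(u) = (u)^2·(u³ - u² + 1).
Factor degrees with multiplicity: 1 + 1 + 3 = 5.

1, 1, 3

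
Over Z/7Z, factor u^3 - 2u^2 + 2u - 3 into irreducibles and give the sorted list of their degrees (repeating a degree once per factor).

Write g(u) = u^3 - 2u^2 + 2u - 3.
Complete factorization: g(u) = (u^3 - 2u^2 + 2u - 3).
Factor degrees with multiplicity: 3 = 3.

3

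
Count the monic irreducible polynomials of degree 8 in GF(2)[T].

x^(2^8) − x is the product of all monic irreducibles of degree dividing 8; Möbius inversion gives N = (1/8) Σ μ(8/d)·2^d.
Divisors of 8: 1, 2, 4, 8; μ(8/d) for each: 0, 0, -1, 1.
Σ = − 2^4 + 2^8 = 240.
N = 240/8 = 30.

30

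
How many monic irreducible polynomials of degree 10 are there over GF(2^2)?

104754

x^(4^10) − x is the product of all monic irreducibles of degree dividing 10; Möbius inversion gives N = (1/10) Σ μ(10/d)·4^d.
Divisors of 10: 1, 2, 5, 10; μ(10/d) for each: 1, -1, -1, 1.
Σ = 4^1 − 4^2 − 4^5 + 4^10 = 1047540.
N = 1047540/10 = 104754.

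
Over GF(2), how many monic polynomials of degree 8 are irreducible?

30

Gauss's count: N_{2}(8) = (1/8) Σ_{d|8} μ(8/d)·2^d.
Divisors of 8: 1, 2, 4, 8; μ(8/d) for each: 0, 0, -1, 1.
Σ = − 2^4 + 2^8 = 240.
N = 240/8 = 30.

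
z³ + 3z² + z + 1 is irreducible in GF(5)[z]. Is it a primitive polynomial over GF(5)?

No

Write f(z) = z³ + 3z² + z + 1.
|GF(5^3)^×| = 5^3 − 1 = 124. Prime factorization: 124 = 2^2·31.
f is primitive ⇔ z has order 124 in GF(5)[z]/(f), i.e. z^(124/q) ≠ 1 for each prime q | 124.
z^(62) mod f = 1
z^(4) mod f = 3z² + 2z + 3.
Since z^(62) = 1, the order of z divides 62 < 124; not primitive.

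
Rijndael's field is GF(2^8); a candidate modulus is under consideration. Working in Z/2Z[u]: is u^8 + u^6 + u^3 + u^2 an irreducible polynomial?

Write P(u) = u^8 + u^6 + u^3 + u^2.
Check for roots in Z/2Z: P(0) = 0 → root; P(1) = 0 → root.
P(0) = 0, so (u) divides P(u); P is reducible.

No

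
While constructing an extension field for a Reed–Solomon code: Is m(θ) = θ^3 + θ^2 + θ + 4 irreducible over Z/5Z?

Yes

Check for roots in Z/5Z: m(0) = 4; m(1) = 2; m(2) = 3; m(3) = 3; m(4) = 3.
No roots. A degree-3 polynomial over a field with no linear factor is irreducible.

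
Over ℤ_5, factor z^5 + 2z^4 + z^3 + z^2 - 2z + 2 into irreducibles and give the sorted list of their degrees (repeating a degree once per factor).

1, 1, 3

Write g(z) = z^5 + 2z^4 + z^3 + z^2 - 2z + 2.
Roots in ℤ_5: g(0) = 2; g(1) = 0 → root; g(2) = 4; g(3) = 2; g(4) = 0 → root.
Linear factors from roots: (z - 1), (z + 1).
Complete factorization: g(z) = (z + 1)·(z - 1)·(z^3 + 2z^2 + 2z - 2).
Factor degrees with multiplicity: 1 + 1 + 3 = 5.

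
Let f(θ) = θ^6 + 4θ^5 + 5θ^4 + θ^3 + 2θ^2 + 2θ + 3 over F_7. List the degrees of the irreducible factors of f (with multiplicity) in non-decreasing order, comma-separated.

Complete factorization: f(θ) = (θ^6 + 4θ^5 + 5θ^4 + θ^3 + 2θ^2 + 2θ + 3).
Factor degrees with multiplicity: 6 = 6.

6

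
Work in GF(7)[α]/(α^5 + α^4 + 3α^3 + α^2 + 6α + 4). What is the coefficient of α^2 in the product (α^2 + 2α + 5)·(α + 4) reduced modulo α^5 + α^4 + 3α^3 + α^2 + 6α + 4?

Multiply in GF(7)[α]: (α^2 + 2α + 5)·(α + 4) = α^3 + 6α^2 + 6α + 6.
Reduced: α^3 + 6α^2 + 6α + 6.

6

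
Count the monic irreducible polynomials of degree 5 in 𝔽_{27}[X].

Gauss's count: N_{27}(5) = (1/5) Σ_{d|5} μ(5/d)·27^d.
Divisors of 5: 1, 5; μ(5/d) for each: -1, 1.
Σ = − 27^1 + 27^5 = 14348880.
N = 14348880/5 = 2869776.

2869776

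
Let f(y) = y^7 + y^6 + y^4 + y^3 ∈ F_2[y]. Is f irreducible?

No

Check for roots in F_2: f(0) = 0 → root; f(1) = 0 → root.
f(0) = 0, so (y) divides f(y); f is reducible.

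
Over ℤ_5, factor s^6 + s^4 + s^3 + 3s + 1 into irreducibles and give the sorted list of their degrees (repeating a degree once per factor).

Write f(s) = s^6 + s^4 + s^3 + 3s + 1.
Roots in ℤ_5: f(0) = 1; f(1) = 2; f(2) = 0 → root; f(3) = 2; f(4) = 4.
Linear factors from roots: (s + 3).
Complete factorization: f(s) = (s + 3)·(s^2 + 3s + 3)·(s^3 + 4s^2 + 4).
Factor degrees with multiplicity: 1 + 2 + 3 = 6.

1, 2, 3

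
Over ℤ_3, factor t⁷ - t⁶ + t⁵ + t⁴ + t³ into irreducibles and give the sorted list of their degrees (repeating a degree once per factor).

1, 1, 1, 1, 1, 2

Write f(t) = t⁷ - t⁶ + t⁵ + t⁴ + t³.
Roots in ℤ_3: f(0) = 0 → root; f(1) = 0 → root; f(2) = 0 → root.
Linear factors from roots: (t), (t - 1), (t + 1).
Complete factorization: f(t) = (t + 1)·(t - 1)·(t)^3·(t² - t - 1).
Factor degrees with multiplicity: 1 + 1 + 1 + 1 + 1 + 2 = 7.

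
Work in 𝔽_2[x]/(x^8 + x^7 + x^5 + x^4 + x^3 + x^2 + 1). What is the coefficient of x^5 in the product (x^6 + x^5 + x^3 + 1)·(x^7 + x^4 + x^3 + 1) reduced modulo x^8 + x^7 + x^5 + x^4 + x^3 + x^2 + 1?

Multiply in 𝔽_2[x]: (x^6 + x^5 + x^3 + 1)·(x^7 + x^4 + x^3 + 1) = x^13 + x^12 + x^8 + x^5 + x^4 + 1.
Reduce using x^8 ≡ x^7 + x^5 + x^4 + x^3 + x^2 + 1 (mod x^8 + x^7 + x^5 + x^4 + x^3 + x^2 + 1).
Reduced: x^6 + x^5 + x^2 + 1.

1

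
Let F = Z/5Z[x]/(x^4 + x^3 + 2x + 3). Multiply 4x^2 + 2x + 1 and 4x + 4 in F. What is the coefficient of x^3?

1

Multiply in Z/5Z[x]: (4x^2 + 2x + 1)·(4x + 4) = x^3 + 4x^2 + 2x + 4.
Reduced: x^3 + 4x^2 + 2x + 4.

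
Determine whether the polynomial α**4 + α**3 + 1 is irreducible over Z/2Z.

Yes

Write m(α) = α**4 + α**3 + 1.
Check for roots in Z/2Z: m(0) = 1; m(1) = 1.
No roots, so no linear factors.
Monic irreducibles of degree 2 over GF(2): α**2 + α + 1.
None of them divide m (all give nonzero remainder).
No irreducible factor of degree ≤ 2 exists, so m is irreducible over GF(2).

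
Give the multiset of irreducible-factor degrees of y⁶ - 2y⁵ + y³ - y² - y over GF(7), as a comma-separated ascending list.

Write h(y) = y⁶ - 2y⁵ + y³ - y² - y.
Linear factors from roots: (y).
Complete factorization: h(y) = (y)·(y² - 3y - 2)·(y³ + y² - 2y - 3).
Factor degrees with multiplicity: 1 + 2 + 3 = 6.

1, 2, 3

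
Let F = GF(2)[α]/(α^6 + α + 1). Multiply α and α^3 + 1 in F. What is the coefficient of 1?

0

Multiply in GF(2)[α]: (α)·(α^3 + 1) = α^4 + α.
Reduced: α^4 + α.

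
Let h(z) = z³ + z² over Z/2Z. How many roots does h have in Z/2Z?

2

Evaluate at each of the 2 elements of Z/2Z:
h(0) = 0 → root; h(1) = 0 → root.
Roots: {0, 1}.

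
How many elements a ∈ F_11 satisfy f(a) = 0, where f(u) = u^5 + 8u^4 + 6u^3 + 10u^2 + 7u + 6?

0

Evaluate at each of the 11 elements of F_11:
f(0) = 6; f(1) = 5; f(2) = 4; f(3) = 4; f(4) = 9; f(5) = 3; f(6) = 4; f(7) = 8; f(8) = 10; f(9) = 3; f(10) = 10.
No element is a root.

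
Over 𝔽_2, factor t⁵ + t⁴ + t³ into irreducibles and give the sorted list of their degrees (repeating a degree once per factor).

1, 1, 1, 2

Write h(t) = t⁵ + t⁴ + t³.
Roots in 𝔽_2: h(0) = 0 → root; h(1) = 1.
Linear factors from roots: (t).
Complete factorization: h(t) = (t)^3·(t² + t + 1).
Factor degrees with multiplicity: 1 + 1 + 1 + 2 = 5.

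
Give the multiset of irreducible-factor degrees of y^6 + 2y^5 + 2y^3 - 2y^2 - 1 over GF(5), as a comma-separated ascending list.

Write h(y) = y^6 + 2y^5 + 2y^3 - 2y^2 - 1.
Roots in GF(5): h(0) = 4; h(1) = 2; h(2) = 0 → root; h(3) = 0 → root; h(4) = 4.
Linear factors from roots: (y - 2), (y + 2).
Complete factorization: h(y) = (y - 2)·(y + 2)^2·(y^3 - y + 2).
Factor degrees with multiplicity: 1 + 1 + 1 + 3 = 6.

1, 1, 1, 3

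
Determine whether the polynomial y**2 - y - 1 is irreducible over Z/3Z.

Yes

Write f(y) = y**2 - y - 1.
Check for roots in Z/3Z: f(0) = 2; f(1) = 2; f(2) = 1.
No roots. A degree-2 polynomial over a field with no linear factor is irreducible.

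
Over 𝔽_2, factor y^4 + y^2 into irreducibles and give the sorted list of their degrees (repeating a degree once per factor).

Write f(y) = y^4 + y^2.
Roots in 𝔽_2: f(0) = 0 → root; f(1) = 0 → root.
Linear factors from roots: (y), (y + 1).
Complete factorization: f(y) = (y)^2·(y + 1)^2.
Factor degrees with multiplicity: 1 + 1 + 1 + 1 = 4.

1, 1, 1, 1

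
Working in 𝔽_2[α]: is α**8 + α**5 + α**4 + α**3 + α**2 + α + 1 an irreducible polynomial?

Yes

Write g(α) = α**8 + α**5 + α**4 + α**3 + α**2 + α + 1.
Check for roots in 𝔽_2: g(0) = 1; g(1) = 1.
No roots, so no linear factors.
Monic irreducibles of degree 2 over GF(2): α**2 + α + 1.
None of them divide g (all give nonzero remainder).
Monic irreducibles of degree 3 over GF(2): α**3 + α + 1, α**3 + α**2 + 1.
None of them divide g (all give nonzero remainder).
Monic irreducibles of degree 4 over GF(2): α**4 + α + 1, α**4 + α**3 + 1, α**4 + α**3 + α**2 + α + 1.
None of them divide g (all give nonzero remainder).
No irreducible factor of degree ≤ 4 exists, so g is irreducible over GF(2).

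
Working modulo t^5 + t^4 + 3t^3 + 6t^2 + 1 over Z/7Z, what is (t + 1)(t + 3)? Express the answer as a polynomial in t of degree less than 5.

Multiply in Z/7Z[t]: (t + 1)·(t + 3) = t^2 + 4t + 3.
Reduced: t^2 + 4t + 3.

t^2 + 4t + 3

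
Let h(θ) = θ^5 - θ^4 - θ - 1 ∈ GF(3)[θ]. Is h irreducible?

Yes

Check for roots in GF(3): h(0) = 2; h(1) = 1; h(2) = 1.
No roots, so no linear factors.
Monic irreducibles of degree 2 over GF(3): θ^2 + 1, θ^2 + θ - 1, θ^2 - θ - 1.
None of them divide h (all give nonzero remainder).
No irreducible factor of degree ≤ 2 exists, so h is irreducible over GF(3).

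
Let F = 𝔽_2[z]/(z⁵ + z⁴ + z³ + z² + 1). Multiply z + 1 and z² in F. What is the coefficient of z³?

Multiply in 𝔽_2[z]: (z + 1)·(z²) = z³ + z².
Reduced: z³ + z².

1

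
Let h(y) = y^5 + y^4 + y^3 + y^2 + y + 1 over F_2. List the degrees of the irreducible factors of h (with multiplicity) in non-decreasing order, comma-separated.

1, 2, 2

Roots in F_2: h(0) = 1; h(1) = 0 → root.
Linear factors from roots: (y + 1).
Complete factorization: h(y) = (y + 1)·(y^2 + y + 1)^2.
Factor degrees with multiplicity: 1 + 2 + 2 = 5.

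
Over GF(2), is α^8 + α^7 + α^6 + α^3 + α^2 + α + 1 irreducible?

Yes

Write P(α) = α^8 + α^7 + α^6 + α^3 + α^2 + α + 1.
Check for roots in GF(2): P(0) = 1; P(1) = 1.
No roots, so no linear factors.
Monic irreducibles of degree 2 over GF(2): α^2 + α + 1.
None of them divide P (all give nonzero remainder).
Monic irreducibles of degree 3 over GF(2): α^3 + α + 1, α^3 + α^2 + 1.
None of them divide P (all give nonzero remainder).
Monic irreducibles of degree 4 over GF(2): α^4 + α + 1, α^4 + α^3 + 1, α^4 + α^3 + α^2 + α + 1.
None of them divide P (all give nonzero remainder).
No irreducible factor of degree ≤ 4 exists, so P is irreducible over GF(2).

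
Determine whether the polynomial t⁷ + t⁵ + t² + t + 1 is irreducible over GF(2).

Write m(t) = t⁷ + t⁵ + t² + t + 1.
Check for roots in GF(2): m(0) = 1; m(1) = 1.
No roots, so no linear factors.
Monic irreducibles of degree 2 over GF(2): t² + t + 1.
None of them divide m (all give nonzero remainder).
Monic irreducibles of degree 3 over GF(2): t³ + t + 1, t³ + t² + 1.
None of them divide m (all give nonzero remainder).
No irreducible factor of degree ≤ 3 exists, so m is irreducible over GF(2).

Yes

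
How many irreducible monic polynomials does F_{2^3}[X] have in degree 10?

By the necklace-counting formula, N_8(10) = (1/10) Σ_{d|10} μ(10/d)·8^d.
Divisors of 10: 1, 2, 5, 10; μ(10/d) for each: 1, -1, -1, 1.
Σ = 8^1 − 8^2 − 8^5 + 8^10 = 1073709000.
N = 1073709000/10 = 107370900.

107370900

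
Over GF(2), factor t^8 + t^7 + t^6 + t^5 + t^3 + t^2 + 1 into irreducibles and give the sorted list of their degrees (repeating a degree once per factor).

Write g(t) = t^8 + t^7 + t^6 + t^5 + t^3 + t^2 + 1.
Roots in GF(2): g(0) = 1; g(1) = 1.
Complete factorization: g(t) = (t^2 + t + 1)^2·(t^4 + t^3 + 1).
Factor degrees with multiplicity: 2 + 2 + 4 = 8.

2, 2, 4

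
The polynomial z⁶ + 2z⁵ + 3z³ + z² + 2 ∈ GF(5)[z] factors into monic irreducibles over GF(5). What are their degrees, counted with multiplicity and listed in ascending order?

Write g(z) = z⁶ + 2z⁵ + 3z³ + z² + 2.
Roots in GF(5): g(0) = 2; g(1) = 4; g(2) = 3; g(3) = 2; g(4) = 4.
Complete factorization: g(z) = (z⁶ + 2z⁵ + 3z³ + z² + 2).
Factor degrees with multiplicity: 6 = 6.

6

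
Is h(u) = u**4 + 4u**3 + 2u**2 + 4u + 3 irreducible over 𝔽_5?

Check for roots in 𝔽_5: h(0) = 3; h(1) = 4; h(2) = 2; h(3) = 2; h(4) = 3.
No roots, so no linear factors.
Degree-2 irreducible divisors: test the 10 monic irreducibles of degree 2 over GF(5).
None of them divide h (all give nonzero remainder).
No irreducible factor of degree ≤ 2 exists, so h is irreducible over GF(5).

Yes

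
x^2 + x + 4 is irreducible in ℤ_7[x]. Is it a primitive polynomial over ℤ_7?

No

Write f(x) = x^2 + x + 4.
|GF(7^2)^×| = 7^2 − 1 = 48. Prime factorization: 48 = 2^4·3.
f is primitive ⇔ x has order 48 in GF(7)[x]/(f), i.e. x^(48/q) ≠ 1 for each prime q | 48.
x^(24) mod f = 1
x^(16) mod f = 2.
Since x^(24) = 1, the order of x divides 24 < 48; not primitive.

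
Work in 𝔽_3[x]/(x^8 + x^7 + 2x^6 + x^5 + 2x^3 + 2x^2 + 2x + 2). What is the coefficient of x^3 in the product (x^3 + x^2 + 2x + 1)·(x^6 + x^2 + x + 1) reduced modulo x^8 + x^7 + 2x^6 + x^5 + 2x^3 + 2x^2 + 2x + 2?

Multiply in 𝔽_3[x]: (x^3 + x^2 + 2x + 1)·(x^6 + x^2 + x + 1) = x^9 + x^8 + 2x^7 + x^6 + x^5 + 2x^4 + x^3 + x^2 + 1.
Reduce using x^8 ≡ 2x^7 + x^6 + 2x^5 + x^3 + x^2 + x + 1 (mod x^8 + x^7 + 2x^6 + x^5 + 2x^3 + 2x^2 + 2x + 2).
Reduced: x^5 + 2x^3 + 2x^2 + x + 1.

2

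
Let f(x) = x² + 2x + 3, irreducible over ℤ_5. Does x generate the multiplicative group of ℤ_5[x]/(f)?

|GF(5^2)^×| = 5^2 − 1 = 24. Prime factorization: 24 = 2^3·3.
f is primitive ⇔ x has order 24 in GF(5)[x]/(f), i.e. x^(24/q) ≠ 1 for each prime q | 24.
x^(12) mod f = 4.
x^(8) mod f = 4x + 1.
None equal 1, so x has full order 24; f is primitive.

Yes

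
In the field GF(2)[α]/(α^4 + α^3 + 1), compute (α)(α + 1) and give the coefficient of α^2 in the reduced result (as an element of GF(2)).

Multiply in GF(2)[α]: (α)·(α + 1) = α^2 + α.
Reduced: α^2 + α.

1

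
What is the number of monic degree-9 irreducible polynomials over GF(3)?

By the necklace-counting formula, N_3(9) = (1/9) Σ_{d|9} μ(9/d)·3^d.
Divisors of 9: 1, 3, 9; μ(9/d) for each: 0, -1, 1.
Σ = − 3^3 + 3^9 = 19656.
N = 19656/9 = 2184.

2184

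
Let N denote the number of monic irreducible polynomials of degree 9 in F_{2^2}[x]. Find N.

The number of monic irreducibles of degree 9 over GF(4) is (1/9)·Σ_{d∣9} μ(9/d) 4^d.
Divisors of 9: 1, 3, 9; μ(9/d) for each: 0, -1, 1.
Σ = − 4^3 + 4^9 = 262080.
N = 262080/9 = 29120.

29120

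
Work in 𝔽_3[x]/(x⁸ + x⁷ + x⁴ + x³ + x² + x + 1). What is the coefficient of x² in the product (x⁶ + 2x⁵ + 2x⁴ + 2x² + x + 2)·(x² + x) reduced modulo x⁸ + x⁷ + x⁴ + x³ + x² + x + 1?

Multiply in 𝔽_3[x]: (x⁶ + 2x⁵ + 2x⁴ + 2x² + x + 2)·(x² + x) = x⁸ + x⁶ + 2x⁵ + 2x⁴ + 2x.
Reduce using x⁸ ≡ 2x⁷ + 2x⁴ + 2x³ + 2x² + 2x + 2 (mod x⁸ + x⁷ + x⁴ + x³ + x² + x + 1).
Reduced: 2x⁷ + x⁶ + 2x⁵ + x⁴ + 2x³ + 2x² + x + 2.

2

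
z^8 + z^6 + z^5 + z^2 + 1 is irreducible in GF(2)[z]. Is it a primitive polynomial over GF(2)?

Write f(z) = z^8 + z^6 + z^5 + z^2 + 1.
|GF(2^8)^×| = 2^8 − 1 = 255. Prime factorization: 255 = 3·5·17.
f is primitive ⇔ z has order 255 in GF(2)[z]/(f), i.e. z^(255/q) ≠ 1 for each prime q | 255.
z^(85) mod f = z^7 + z^3 + 1.
z^(51) mod f = z^6 + z^5 + 1.
z^(15) mod f = z^7 + z^6 + z^5 + z^4 + z^2 + z + 1.
None equal 1, so z has full order 255; f is primitive.

Yes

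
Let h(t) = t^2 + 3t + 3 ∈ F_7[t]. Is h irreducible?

Check for roots in F_7: h(0) = 3; h(1) = 0 → root; h(2) = 6; h(3) = 0 → root; h(4) = 3; h(5) = 1; h(6) = 1.
h(1) = 0, so (t − 1) divides h(t); h is reducible.

No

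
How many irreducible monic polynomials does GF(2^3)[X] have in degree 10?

107370900

Gauss's count: N_{8}(10) = (1/10) Σ_{d|10} μ(10/d)·8^d.
Divisors of 10: 1, 2, 5, 10; μ(10/d) for each: 1, -1, -1, 1.
Σ = 8^1 − 8^2 − 8^5 + 8^10 = 1073709000.
N = 1073709000/10 = 107370900.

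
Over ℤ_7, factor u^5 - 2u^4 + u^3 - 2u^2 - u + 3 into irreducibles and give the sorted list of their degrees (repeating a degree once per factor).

Write f(u) = u^5 - 2u^4 + u^3 - 2u^2 - u + 3.
Linear factors from roots: (u - 1).
Complete factorization: f(u) = (u - 1)·(u^2 + u - 1)·(u^2 - 2u + 3).
Factor degrees with multiplicity: 1 + 2 + 2 = 5.

1, 2, 2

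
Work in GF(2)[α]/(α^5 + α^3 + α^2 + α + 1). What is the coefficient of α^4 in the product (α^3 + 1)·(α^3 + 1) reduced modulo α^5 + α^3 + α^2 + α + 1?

1

Multiply in GF(2)[α]: (α^3 + 1)·(α^3 + 1) = α^6 + 1.
Reduce using α^5 ≡ α^3 + α^2 + α + 1 (mod α^5 + α^3 + α^2 + α + 1).
Reduced: α^4 + α^3 + α^2 + α + 1.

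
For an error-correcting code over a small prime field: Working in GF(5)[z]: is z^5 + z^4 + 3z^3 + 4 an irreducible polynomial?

Write g(z) = z^5 + z^4 + 3z^3 + 4.
Check for roots in GF(5): g(0) = 4; g(1) = 4; g(2) = 1; g(3) = 4; g(4) = 1.
No roots, so no linear factors.
Degree-2 irreducible divisors: test the 10 monic irreducibles of degree 2 over GF(5).
None of them divide g (all give nonzero remainder).
No irreducible factor of degree ≤ 2 exists, so g is irreducible over GF(5).

Yes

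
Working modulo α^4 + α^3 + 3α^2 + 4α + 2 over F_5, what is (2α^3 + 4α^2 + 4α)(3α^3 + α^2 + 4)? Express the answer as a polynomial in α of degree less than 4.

4α^3 + 2α^2

Multiply in F_5[α]: (2α^3 + 4α^2 + 4α)·(3α^3 + α^2 + 4) = α^6 + 4α^5 + α^4 + 2α^3 + α^2 + α.
Reduce using α^4 ≡ 4α^3 + 2α^2 + α + 3 (mod α^4 + α^3 + 3α^2 + 4α + 2).
Reduced: 4α^3 + 2α^2.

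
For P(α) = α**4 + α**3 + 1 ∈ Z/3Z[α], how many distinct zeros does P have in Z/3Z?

1

Evaluate at each of the 3 elements of Z/3Z:
P(0) = 1; P(1) = 0 → root; P(2) = 1.
Roots: {1}.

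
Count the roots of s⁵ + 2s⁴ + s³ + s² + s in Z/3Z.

Write h(s) = s⁵ + 2s⁴ + s³ + s² + s.
Evaluate at each of the 3 elements of Z/3Z:
h(0) = 0 → root; h(1) = 0 → root; h(2) = 0 → root.
Roots: {0, 1, 2}.

3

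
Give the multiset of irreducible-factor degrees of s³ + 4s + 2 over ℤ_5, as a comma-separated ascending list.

Write h(s) = s³ + 4s + 2.
Roots in ℤ_5: h(0) = 2; h(1) = 2; h(2) = 3; h(3) = 1; h(4) = 2.
Complete factorization: h(s) = (s³ + 4s + 2).
Factor degrees with multiplicity: 3 = 3.

3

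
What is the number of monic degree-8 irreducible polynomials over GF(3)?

810

Gauss's count: N_{3}(8) = (1/8) Σ_{d|8} μ(8/d)·3^d.
Divisors of 8: 1, 2, 4, 8; μ(8/d) for each: 0, 0, -1, 1.
Σ = − 3^4 + 3^8 = 6480.
N = 6480/8 = 810.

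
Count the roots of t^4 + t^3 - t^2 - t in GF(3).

Write P(t) = t^4 + t^3 - t^2 - t.
Evaluate at each of the 3 elements of GF(3):
P(0) = 0 → root; P(1) = 0 → root; P(2) = 0 → root.
Roots: {0, 1, 2}.

3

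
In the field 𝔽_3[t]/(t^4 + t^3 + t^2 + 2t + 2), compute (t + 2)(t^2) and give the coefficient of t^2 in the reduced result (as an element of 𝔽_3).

Multiply in 𝔽_3[t]: (t + 2)·(t^2) = t^3 + 2t^2.
Reduced: t^3 + 2t^2.

2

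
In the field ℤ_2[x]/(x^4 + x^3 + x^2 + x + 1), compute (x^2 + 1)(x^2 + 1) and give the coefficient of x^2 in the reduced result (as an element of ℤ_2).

1

Multiply in ℤ_2[x]: (x^2 + 1)·(x^2 + 1) = x^4 + 1.
Reduce using x^4 ≡ x^3 + x^2 + x + 1 (mod x^4 + x^3 + x^2 + x + 1).
Reduced: x^3 + x^2 + x.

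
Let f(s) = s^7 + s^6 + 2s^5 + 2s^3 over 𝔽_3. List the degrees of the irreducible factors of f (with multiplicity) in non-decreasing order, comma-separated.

1, 1, 1, 1, 3

Roots in 𝔽_3: f(0) = 0 → root; f(1) = 0 → root; f(2) = 2.
Linear factors from roots: (s), (s + 2).
Complete factorization: f(s) = (s + 2)·(s)^3·(s^3 + 2s^2 + s + 1).
Factor degrees with multiplicity: 1 + 1 + 1 + 1 + 3 = 7.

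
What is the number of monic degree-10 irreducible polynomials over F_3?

The number of monic irreducibles of degree 10 over GF(3) is (1/10)·Σ_{d∣10} μ(10/d) 3^d.
Divisors of 10: 1, 2, 5, 10; μ(10/d) for each: 1, -1, -1, 1.
Σ = 3^1 − 3^2 − 3^5 + 3^10 = 58800.
N = 58800/10 = 5880.

5880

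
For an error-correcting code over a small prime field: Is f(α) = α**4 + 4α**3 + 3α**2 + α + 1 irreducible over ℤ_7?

Check for roots in ℤ_7: f(0) = 1; f(1) = 3; f(2) = 0 → root; f(3) = 3; f(4) = 5; f(5) = 2; f(6) = 0 → root.
f(2) = 0, so (α − 2) divides f(α); f is reducible.

No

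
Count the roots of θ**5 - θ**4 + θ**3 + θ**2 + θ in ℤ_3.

Write h(θ) = θ**5 - θ**4 + θ**3 + θ**2 + θ.
Evaluate at each of the 3 elements of ℤ_3:
h(0) = 0 → root; h(1) = 0 → root; h(2) = 0 → root.
Roots: {0, 1, 2}.

3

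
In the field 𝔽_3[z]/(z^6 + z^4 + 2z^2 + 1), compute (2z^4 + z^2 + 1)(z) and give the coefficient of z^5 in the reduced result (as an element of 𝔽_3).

2

Multiply in 𝔽_3[z]: (2z^4 + z^2 + 1)·(z) = 2z^5 + z^3 + z.
Reduced: 2z^5 + z^3 + z.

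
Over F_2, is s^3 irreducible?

No

Write h(s) = s^3.
Check for roots in F_2: h(0) = 0 → root; h(1) = 1.
h(0) = 0, so (s) divides h(s); h is reducible.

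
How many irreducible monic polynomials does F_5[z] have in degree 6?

x^(5^6) − x is the product of all monic irreducibles of degree dividing 6; Möbius inversion gives N = (1/6) Σ μ(6/d)·5^d.
Divisors of 6: 1, 2, 3, 6; μ(6/d) for each: 1, -1, -1, 1.
Σ = 5^1 − 5^2 − 5^3 + 5^6 = 15480.
N = 15480/6 = 2580.

2580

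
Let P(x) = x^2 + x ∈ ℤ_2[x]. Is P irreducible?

Check for roots in ℤ_2: P(0) = 0 → root; P(1) = 0 → root.
P(0) = 0, so (x) divides P(x); P is reducible.

No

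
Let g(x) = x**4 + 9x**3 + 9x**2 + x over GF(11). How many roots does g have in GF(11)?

Evaluate at each of the 11 elements of GF(11):
g(0) = 0 → root; g(1) = 9; g(2) = 5; g(3) = 1; g(4) = 1; g(5) = 0 → root; g(6) = 6; g(7) = 7; g(8) = 4; g(9) = 0 → root; g(10) = 0 → root.
Roots: {0, 5, 9, 10}.

4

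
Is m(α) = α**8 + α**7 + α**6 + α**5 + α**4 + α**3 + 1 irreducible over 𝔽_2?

Check for roots in 𝔽_2: m(0) = 1; m(1) = 1.
No roots, so no linear factors.
Monic irreducibles of degree 2 over GF(2): α**2 + α + 1.
None of them divide m (all give nonzero remainder).
Monic irreducibles of degree 3 over GF(2): α**3 + α + 1, α**3 + α**2 + 1.
None of them divide m (all give nonzero remainder).
Monic irreducibles of degree 4 over GF(2): α**4 + α + 1, α**4 + α**3 + 1, α**4 + α**3 + α**2 + α + 1.
None of them divide m (all give nonzero remainder).
No irreducible factor of degree ≤ 4 exists, so m is irreducible over GF(2).

Yes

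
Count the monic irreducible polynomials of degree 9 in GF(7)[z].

The number of monic irreducibles of degree 9 over GF(7) is (1/9)·Σ_{d∣9} μ(9/d) 7^d.
Divisors of 9: 1, 3, 9; μ(9/d) for each: 0, -1, 1.
Σ = − 7^3 + 7^9 = 40353264.
N = 40353264/9 = 4483696.

4483696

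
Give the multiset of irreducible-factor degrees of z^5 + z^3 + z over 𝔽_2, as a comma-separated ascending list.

Write g(z) = z^5 + z^3 + z.
Roots in 𝔽_2: g(0) = 0 → root; g(1) = 1.
Linear factors from roots: (z).
Complete factorization: g(z) = (z)·(z^2 + z + 1)^2.
Factor degrees with multiplicity: 1 + 2 + 2 = 5.

1, 2, 2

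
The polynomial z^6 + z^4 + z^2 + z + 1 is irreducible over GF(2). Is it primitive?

No

Write f(z) = z^6 + z^4 + z^2 + z + 1.
|GF(2^6)^×| = 2^6 − 1 = 63. Prime factorization: 63 = 3^2·7.
f is primitive ⇔ z has order 63 in GF(2)[z]/(f), i.e. z^(63/q) ≠ 1 for each prime q | 63.
z^(21) mod f = 1
z^(9) mod f = z^4 + z^2 + z.
Since z^(21) = 1, the order of z divides 21 < 63; not primitive.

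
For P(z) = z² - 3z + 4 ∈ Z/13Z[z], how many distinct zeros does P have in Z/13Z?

0

Evaluate at each of the 13 elements of Z/13Z:
P(0) = 4; P(1) = 2; P(2) = 2; P(3) = 4; P(4) = 8; P(5) = 1; P(6) = 9; P(7) = 6; P(8) = 5; P(9) = 6; P(10) = 9; P(11) = 1; P(12) = 8.
No element is a root.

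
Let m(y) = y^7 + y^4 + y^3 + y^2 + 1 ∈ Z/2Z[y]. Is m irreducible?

Yes

Check for roots in Z/2Z: m(0) = 1; m(1) = 1.
No roots, so no linear factors.
Monic irreducibles of degree 2 over GF(2): y^2 + y + 1.
None of them divide m (all give nonzero remainder).
Monic irreducibles of degree 3 over GF(2): y^3 + y + 1, y^3 + y^2 + 1.
None of them divide m (all give nonzero remainder).
No irreducible factor of degree ≤ 3 exists, so m is irreducible over GF(2).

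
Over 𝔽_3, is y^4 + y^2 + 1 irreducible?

No

Write g(y) = y^4 + y^2 + 1.
Check for roots in 𝔽_3: g(0) = 1; g(1) = 0 → root; g(2) = 0 → root.
g(1) = 0, so (y − 1) divides g(y); g is reducible.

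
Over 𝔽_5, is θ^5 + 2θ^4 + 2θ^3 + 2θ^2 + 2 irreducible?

Write f(θ) = θ^5 + 2θ^4 + 2θ^3 + 2θ^2 + 2.
Check for roots in 𝔽_5: f(0) = 2; f(1) = 4; f(2) = 0 → root; f(3) = 4; f(4) = 3.
f(2) = 0, so (θ − 2) divides f(θ); f is reducible.

No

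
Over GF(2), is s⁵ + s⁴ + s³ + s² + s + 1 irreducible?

No

Write f(s) = s⁵ + s⁴ + s³ + s² + s + 1.
Check for roots in GF(2): f(0) = 1; f(1) = 0 → root.
f(1) = 0, so (s − 1) divides f(s); f is reducible.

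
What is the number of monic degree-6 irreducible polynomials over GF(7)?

19544

The number of monic irreducibles of degree 6 over GF(7) is (1/6)·Σ_{d∣6} μ(6/d) 7^d.
Divisors of 6: 1, 2, 3, 6; μ(6/d) for each: 1, -1, -1, 1.
Σ = 7^1 − 7^2 − 7^3 + 7^6 = 117264.
N = 117264/6 = 19544.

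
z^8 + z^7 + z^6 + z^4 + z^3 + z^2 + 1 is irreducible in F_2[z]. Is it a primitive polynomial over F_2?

Write f(z) = z^8 + z^7 + z^6 + z^4 + z^3 + z^2 + 1.
|GF(2^8)^×| = 2^8 − 1 = 255. Prime factorization: 255 = 3·5·17.
f is primitive ⇔ z has order 255 in GF(2)[z]/(f), i.e. z^(255/q) ≠ 1 for each prime q | 255.
z^(85) mod f = 1
z^(51) mod f = z^6 + z^3.
z^(15) mod f = z^7 + z^6 + z^4 + z^3 + z^2 + z.
Since z^(85) = 1, the order of z divides 85 < 255; not primitive.

No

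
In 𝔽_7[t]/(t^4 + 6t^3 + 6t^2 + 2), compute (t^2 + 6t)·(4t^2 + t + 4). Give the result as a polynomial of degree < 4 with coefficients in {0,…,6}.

Multiply in 𝔽_7[t]: (t^2 + 6t)·(4t^2 + t + 4) = 4t^4 + 4t^3 + 3t^2 + 3t.
Reduce using t^4 ≡ t^3 + t^2 + 5 (mod t^4 + 6t^3 + 6t^2 + 2).
Reduced: t^3 + 3t + 6.

t^3 + 3t + 6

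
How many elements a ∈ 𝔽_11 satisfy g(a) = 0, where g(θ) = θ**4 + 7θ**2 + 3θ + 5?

Evaluate at each of the 11 elements of 𝔽_11:
g(0) = 5; g(1) = 5; g(2) = 0 → root; g(3) = 4; g(4) = 0 → root; g(5) = 6; g(6) = 9; g(7) = 9; g(8) = 8; g(9) = 10; g(10) = 10.
Roots: {2, 4}.

2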